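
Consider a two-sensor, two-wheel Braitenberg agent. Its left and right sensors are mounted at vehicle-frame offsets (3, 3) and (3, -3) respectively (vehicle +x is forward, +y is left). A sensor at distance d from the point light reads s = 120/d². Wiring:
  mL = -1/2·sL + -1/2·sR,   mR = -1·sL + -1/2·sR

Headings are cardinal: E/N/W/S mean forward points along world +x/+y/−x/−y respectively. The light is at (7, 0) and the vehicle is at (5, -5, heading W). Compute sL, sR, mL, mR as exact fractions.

120/89 120/29 -7080/2581 -8820/2581

left sensor world pos  = (2, -8); dL² = 89
right sensor world pos = (2, -2); dR² = 29
sL = 120/89 = 120/89
sR = 120/29 = 120/29
mL = -1/2·sL + -1/2·sR = -7080/2581
mR = -1·sL + -1/2·sR = -8820/2581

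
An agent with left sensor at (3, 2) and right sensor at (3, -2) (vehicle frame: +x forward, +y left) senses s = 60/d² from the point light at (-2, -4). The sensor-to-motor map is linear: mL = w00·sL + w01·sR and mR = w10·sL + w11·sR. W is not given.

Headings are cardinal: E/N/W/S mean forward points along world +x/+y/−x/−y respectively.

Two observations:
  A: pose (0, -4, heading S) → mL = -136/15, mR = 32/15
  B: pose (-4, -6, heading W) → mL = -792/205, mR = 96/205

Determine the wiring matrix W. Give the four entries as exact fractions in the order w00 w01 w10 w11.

obs A: pose=(0,-4,S) → sL=12/5, sR=20/3, mL=-136/15, mR=32/15
obs B: pose=(-4,-6,W) → sL=60/41, sR=12/5, mL=-792/205, mR=96/205
sensor matrix S = [[12/5, 20/3], [60/41, 12/5]]; det S = -4096/1025
solve [mL_A; mL_B] = S·[w00; w01] and [mR_A; mR_B] = S·[w10; w11]:
  w00 = -1, w01 = -1, w10 = -1/2, w11 = 1/2

-1 -1 -1/2 1/2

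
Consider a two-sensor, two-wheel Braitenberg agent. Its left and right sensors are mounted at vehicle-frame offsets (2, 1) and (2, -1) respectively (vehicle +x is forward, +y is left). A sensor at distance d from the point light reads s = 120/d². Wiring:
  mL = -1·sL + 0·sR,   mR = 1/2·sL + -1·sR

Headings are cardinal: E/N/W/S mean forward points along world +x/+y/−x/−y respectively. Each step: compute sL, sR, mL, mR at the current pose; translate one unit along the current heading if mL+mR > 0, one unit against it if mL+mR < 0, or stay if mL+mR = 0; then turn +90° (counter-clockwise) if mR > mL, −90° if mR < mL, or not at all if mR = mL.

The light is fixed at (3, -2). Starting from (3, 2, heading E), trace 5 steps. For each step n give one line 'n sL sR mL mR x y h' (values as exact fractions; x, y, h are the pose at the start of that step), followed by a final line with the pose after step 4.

n=0: pose=(3,2,E); sL=120/29, sR=120/13; mL=-120/29, mR=-2700/377; mL+mR=-4260/377 → advance -1; mR−mL=-1140/377 → turn -1·90°
n=1: pose=(2,2,S); sL=30, sR=15; mL=-30, mR=0; mL+mR=-30 → advance -1; mR−mL=30 → turn +1·90°
n=2: pose=(2,3,E); sL=120/37, sR=120/17; mL=-120/37, mR=-3420/629; mL+mR=-5460/629 → advance -1; mR−mL=-1380/629 → turn -1·90°
n=3: pose=(1,3,S); sL=12, sR=20/3; mL=-12, mR=-2/3; mL+mR=-38/3 → advance -1; mR−mL=34/3 → turn +1·90°
n=4: pose=(1,4,E); sL=120/49, sR=24/5; mL=-120/49, mR=-876/245; mL+mR=-1476/245 → advance -1; mR−mL=-276/245 → turn -1·90°

0 120/29 120/13 -120/29 -2700/377 3 2 E
1 30 15 -30 0 2 2 S
2 120/37 120/17 -120/37 -3420/629 2 3 E
3 12 20/3 -12 -2/3 1 3 S
4 120/49 24/5 -120/49 -876/245 1 4 E
final 0 4 S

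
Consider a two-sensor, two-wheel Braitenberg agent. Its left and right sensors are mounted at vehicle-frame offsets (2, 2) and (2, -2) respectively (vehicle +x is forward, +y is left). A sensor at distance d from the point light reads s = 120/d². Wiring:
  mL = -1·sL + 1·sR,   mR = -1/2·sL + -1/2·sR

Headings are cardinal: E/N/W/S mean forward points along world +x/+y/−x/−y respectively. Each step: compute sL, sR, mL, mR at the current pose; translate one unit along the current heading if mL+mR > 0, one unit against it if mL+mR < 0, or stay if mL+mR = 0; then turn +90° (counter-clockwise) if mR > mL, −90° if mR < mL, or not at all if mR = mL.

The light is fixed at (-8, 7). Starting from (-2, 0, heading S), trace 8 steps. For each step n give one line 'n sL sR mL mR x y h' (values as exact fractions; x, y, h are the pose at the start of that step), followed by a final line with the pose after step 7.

0 24/29 120/97 1152/2813 -2904/2813 -2 0 S
1 3/2 15/4 9/4 -21/8 -2 1 W
2 120/41 120/97 -6720/3977 -8280/3977 -1 1 N
3 60/53 20/27 -560/1431 -1340/1431 -1 0 E
4 24/29 120/97 1152/2813 -2904/2813 -2 0 S
5 3/2 15/4 9/4 -21/8 -2 1 W
6 120/41 120/97 -6720/3977 -8280/3977 -1 1 N
7 60/53 20/27 -560/1431 -1340/1431 -1 0 E
final -2 0 S

n=0: pose=(-2,0,S); sL=24/29, sR=120/97; mL=1152/2813, mR=-2904/2813; mL+mR=-1752/2813 → advance -1; mR−mL=-4056/2813 → turn -1·90°
n=1: pose=(-2,1,W); sL=3/2, sR=15/4; mL=9/4, mR=-21/8; mL+mR=-3/8 → advance -1; mR−mL=-39/8 → turn -1·90°
n=2: pose=(-1,1,N); sL=120/41, sR=120/97; mL=-6720/3977, mR=-8280/3977; mL+mR=-15000/3977 → advance -1; mR−mL=-1560/3977 → turn -1·90°
n=3: pose=(-1,0,E); sL=60/53, sR=20/27; mL=-560/1431, mR=-1340/1431; mL+mR=-1900/1431 → advance -1; mR−mL=-260/477 → turn -1·90°
n=4: pose=(-2,0,S); sL=24/29, sR=120/97; mL=1152/2813, mR=-2904/2813; mL+mR=-1752/2813 → advance -1; mR−mL=-4056/2813 → turn -1·90°
n=5: pose=(-2,1,W); sL=3/2, sR=15/4; mL=9/4, mR=-21/8; mL+mR=-3/8 → advance -1; mR−mL=-39/8 → turn -1·90°
n=6: pose=(-1,1,N); sL=120/41, sR=120/97; mL=-6720/3977, mR=-8280/3977; mL+mR=-15000/3977 → advance -1; mR−mL=-1560/3977 → turn -1·90°
n=7: pose=(-1,0,E); sL=60/53, sR=20/27; mL=-560/1431, mR=-1340/1431; mL+mR=-1900/1431 → advance -1; mR−mL=-260/477 → turn -1·90°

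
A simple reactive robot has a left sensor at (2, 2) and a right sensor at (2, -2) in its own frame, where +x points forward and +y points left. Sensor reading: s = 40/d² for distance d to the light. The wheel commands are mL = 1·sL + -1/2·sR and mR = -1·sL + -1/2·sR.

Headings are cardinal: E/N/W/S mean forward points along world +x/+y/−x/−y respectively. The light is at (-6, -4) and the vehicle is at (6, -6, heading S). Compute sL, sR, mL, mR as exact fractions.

left sensor world pos  = (8, -8); dL² = 212
right sensor world pos = (4, -8); dR² = 116
sL = 40/212 = 10/53
sR = 40/116 = 10/29
mL = 1·sL + -1/2·sR = 25/1537
mR = -1·sL + -1/2·sR = -555/1537

10/53 10/29 25/1537 -555/1537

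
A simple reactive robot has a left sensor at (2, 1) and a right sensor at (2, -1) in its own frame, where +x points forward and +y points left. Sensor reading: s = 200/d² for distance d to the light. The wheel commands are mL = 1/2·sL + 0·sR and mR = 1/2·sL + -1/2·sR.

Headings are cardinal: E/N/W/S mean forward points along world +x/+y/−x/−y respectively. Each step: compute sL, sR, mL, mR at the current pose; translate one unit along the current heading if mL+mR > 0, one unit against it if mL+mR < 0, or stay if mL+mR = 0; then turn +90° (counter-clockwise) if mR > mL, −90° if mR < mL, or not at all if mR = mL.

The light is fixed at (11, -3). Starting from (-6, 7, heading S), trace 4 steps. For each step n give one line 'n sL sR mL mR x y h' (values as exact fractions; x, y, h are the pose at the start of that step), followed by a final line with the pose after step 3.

n=0: pose=(-6,7,S); sL=5/8, sR=50/97; mL=5/16, mR=85/1552; mL+mR=285/776 → advance +1; mR−mL=-25/97 → turn -1·90°
n=1: pose=(-6,6,W); sL=8/17, sR=200/461; mL=4/17, mR=144/7837; mL+mR=1988/7837 → advance +1; mR−mL=-100/461 → turn -1·90°
n=2: pose=(-7,6,N); sL=100/241, sR=20/41; mL=50/241, mR=-360/9881; mL+mR=1690/9881 → advance +1; mR−mL=-10/41 → turn -1·90°
n=3: pose=(-7,7,E); sL=200/377, sR=200/337; mL=100/377, mR=-4000/127049; mL+mR=29700/127049 → advance +1; mR−mL=-100/337 → turn -1·90°

0 5/8 50/97 5/16 85/1552 -6 7 S
1 8/17 200/461 4/17 144/7837 -6 6 W
2 100/241 20/41 50/241 -360/9881 -7 6 N
3 200/377 200/337 100/377 -4000/127049 -7 7 E
final -6 7 S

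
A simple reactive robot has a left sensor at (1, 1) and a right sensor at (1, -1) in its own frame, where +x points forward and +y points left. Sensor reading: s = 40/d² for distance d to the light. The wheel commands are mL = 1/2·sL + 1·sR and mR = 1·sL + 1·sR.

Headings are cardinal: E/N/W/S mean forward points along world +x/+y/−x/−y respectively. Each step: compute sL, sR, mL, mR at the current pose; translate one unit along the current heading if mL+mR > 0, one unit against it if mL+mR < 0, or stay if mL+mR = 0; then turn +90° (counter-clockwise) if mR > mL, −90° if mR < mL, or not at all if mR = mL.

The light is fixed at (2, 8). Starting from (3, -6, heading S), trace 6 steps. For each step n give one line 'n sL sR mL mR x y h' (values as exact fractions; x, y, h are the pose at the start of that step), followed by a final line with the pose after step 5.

0 40/229 8/45 2732/10305 3632/10305 3 -6 S
1 1/5 2/13 33/130 23/65 3 -7 E
2 40/197 8/41 2396/8077 3216/8077 4 -7 N
3 20/113 4/17 622/1921 792/1921 4 -6 W
4 40/229 8/45 2732/10305 3632/10305 3 -6 S
5 1/5 2/13 33/130 23/65 3 -7 E
final 4 -7 N

n=0: pose=(3,-6,S); sL=40/229, sR=8/45; mL=2732/10305, mR=3632/10305; mL+mR=6364/10305 → advance +1; mR−mL=20/229 → turn +1·90°
n=1: pose=(3,-7,E); sL=1/5, sR=2/13; mL=33/130, mR=23/65; mL+mR=79/130 → advance +1; mR−mL=1/10 → turn +1·90°
n=2: pose=(4,-7,N); sL=40/197, sR=8/41; mL=2396/8077, mR=3216/8077; mL+mR=5612/8077 → advance +1; mR−mL=20/197 → turn +1·90°
n=3: pose=(4,-6,W); sL=20/113, sR=4/17; mL=622/1921, mR=792/1921; mL+mR=1414/1921 → advance +1; mR−mL=10/113 → turn +1·90°
n=4: pose=(3,-6,S); sL=40/229, sR=8/45; mL=2732/10305, mR=3632/10305; mL+mR=6364/10305 → advance +1; mR−mL=20/229 → turn +1·90°
n=5: pose=(3,-7,E); sL=1/5, sR=2/13; mL=33/130, mR=23/65; mL+mR=79/130 → advance +1; mR−mL=1/10 → turn +1·90°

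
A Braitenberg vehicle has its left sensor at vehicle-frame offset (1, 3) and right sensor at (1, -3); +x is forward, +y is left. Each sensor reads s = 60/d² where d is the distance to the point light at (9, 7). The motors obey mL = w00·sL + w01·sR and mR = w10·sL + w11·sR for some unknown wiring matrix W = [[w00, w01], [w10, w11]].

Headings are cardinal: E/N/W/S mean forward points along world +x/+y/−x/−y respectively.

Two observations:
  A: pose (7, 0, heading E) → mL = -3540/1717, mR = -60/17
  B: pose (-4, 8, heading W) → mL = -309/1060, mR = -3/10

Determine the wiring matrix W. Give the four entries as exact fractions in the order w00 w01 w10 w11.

-1/2 -1/2 -1 0

obs A: pose=(7,0,E) → sL=60/17, sR=60/101, mL=-3540/1717, mR=-60/17
obs B: pose=(-4,8,W) → sL=3/10, sR=15/53, mL=-309/1060, mR=-3/10
sensor matrix S = [[60/17, 60/101], [3/10, 15/53]]; det S = 74682/91001
solve [mL_A; mL_B] = S·[w00; w01] and [mR_A; mR_B] = S·[w10; w11]:
  w00 = -1/2, w01 = -1/2, w10 = -1, w11 = 0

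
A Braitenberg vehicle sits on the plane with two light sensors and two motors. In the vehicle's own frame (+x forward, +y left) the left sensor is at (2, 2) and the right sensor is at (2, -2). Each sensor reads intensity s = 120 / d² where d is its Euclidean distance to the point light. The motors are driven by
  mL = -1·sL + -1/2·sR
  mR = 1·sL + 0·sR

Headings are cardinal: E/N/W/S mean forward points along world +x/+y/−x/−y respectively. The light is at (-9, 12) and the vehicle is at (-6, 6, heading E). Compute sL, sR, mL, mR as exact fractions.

left sensor world pos  = (-4, 8); dL² = 41
right sensor world pos = (-4, 4); dR² = 89
sL = 120/41 = 120/41
sR = 120/89 = 120/89
mL = -1·sL + -1/2·sR = -13140/3649
mR = 1·sL + 0·sR = 120/41

120/41 120/89 -13140/3649 120/41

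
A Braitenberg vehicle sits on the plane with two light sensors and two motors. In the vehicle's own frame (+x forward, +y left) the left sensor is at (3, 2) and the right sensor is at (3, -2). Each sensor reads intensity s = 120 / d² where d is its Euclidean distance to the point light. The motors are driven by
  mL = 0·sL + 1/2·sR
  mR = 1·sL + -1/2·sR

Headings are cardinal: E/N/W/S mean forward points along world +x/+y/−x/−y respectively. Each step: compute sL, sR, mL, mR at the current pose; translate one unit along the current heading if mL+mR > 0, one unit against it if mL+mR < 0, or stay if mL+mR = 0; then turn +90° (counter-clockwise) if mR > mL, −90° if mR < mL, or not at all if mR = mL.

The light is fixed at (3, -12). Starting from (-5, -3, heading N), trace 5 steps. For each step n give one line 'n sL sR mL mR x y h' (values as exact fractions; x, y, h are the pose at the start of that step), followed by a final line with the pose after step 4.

n=0: pose=(-5,-3,N); sL=30/61, sR=2/3; mL=1/3, mR=29/183; mL+mR=30/61 → advance +1; mR−mL=-32/183 → turn -1·90°
n=1: pose=(-5,-2,E); sL=120/169, sR=120/89; mL=60/89, mR=540/15041; mL+mR=120/169 → advance +1; mR−mL=-9600/15041 → turn -1·90°
n=2: pose=(-4,-2,S); sL=60/37, sR=12/13; mL=6/13, mR=558/481; mL+mR=60/37 → advance +1; mR−mL=336/481 → turn +1·90°
n=3: pose=(-4,-3,E); sL=120/137, sR=24/13; mL=12/13, mR=-84/1781; mL+mR=120/137 → advance +1; mR−mL=-1728/1781 → turn -1·90°
n=4: pose=(-3,-3,S); sL=30/13, sR=6/5; mL=3/5, mR=111/65; mL+mR=30/13 → advance +1; mR−mL=72/65 → turn +1·90°

0 30/61 2/3 1/3 29/183 -5 -3 N
1 120/169 120/89 60/89 540/15041 -5 -2 E
2 60/37 12/13 6/13 558/481 -4 -2 S
3 120/137 24/13 12/13 -84/1781 -4 -3 E
4 30/13 6/5 3/5 111/65 -3 -3 S
final -3 -4 E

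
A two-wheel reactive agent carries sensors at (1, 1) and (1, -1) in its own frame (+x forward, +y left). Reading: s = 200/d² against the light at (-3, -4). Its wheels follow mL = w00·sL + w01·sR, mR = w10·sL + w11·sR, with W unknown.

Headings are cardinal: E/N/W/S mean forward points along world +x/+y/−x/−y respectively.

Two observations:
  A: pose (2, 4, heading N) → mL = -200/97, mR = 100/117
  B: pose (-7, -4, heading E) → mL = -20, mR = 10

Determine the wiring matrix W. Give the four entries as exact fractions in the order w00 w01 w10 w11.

obs A: pose=(2,4,N) → sL=200/97, sR=200/117, mL=-200/97, mR=100/117
obs B: pose=(-7,-4,E) → sL=20, sR=20, mL=-20, mR=10
sensor matrix S = [[200/97, 200/117], [20, 20]]; det S = 80000/11349
solve [mL_A; mL_B] = S·[w00; w01] and [mR_A; mR_B] = S·[w10; w11]:
  w00 = -1, w01 = 0, w10 = 0, w11 = 1/2

-1 0 0 1/2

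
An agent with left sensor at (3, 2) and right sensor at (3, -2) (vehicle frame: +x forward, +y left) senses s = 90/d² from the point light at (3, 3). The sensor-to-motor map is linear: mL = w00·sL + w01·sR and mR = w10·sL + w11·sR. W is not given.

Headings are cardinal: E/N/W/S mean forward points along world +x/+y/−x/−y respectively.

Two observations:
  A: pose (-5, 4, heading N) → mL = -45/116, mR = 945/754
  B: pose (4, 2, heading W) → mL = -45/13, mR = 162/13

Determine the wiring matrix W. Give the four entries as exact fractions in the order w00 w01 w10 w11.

obs A: pose=(-5,4,N) → sL=45/58, sR=45/26, mL=-45/116, mR=945/754
obs B: pose=(4,2,W) → sL=90/13, sR=18, mL=-45/13, mR=162/13
sensor matrix S = [[45/58, 45/26], [90/13, 18]]; det S = 9720/4901
solve [mL_A; mL_B] = S·[w00; w01] and [mR_A; mR_B] = S·[w10; w11]:
  w00 = -1/2, w01 = 0, w10 = 1/2, w11 = 1/2

-1/2 0 1/2 1/2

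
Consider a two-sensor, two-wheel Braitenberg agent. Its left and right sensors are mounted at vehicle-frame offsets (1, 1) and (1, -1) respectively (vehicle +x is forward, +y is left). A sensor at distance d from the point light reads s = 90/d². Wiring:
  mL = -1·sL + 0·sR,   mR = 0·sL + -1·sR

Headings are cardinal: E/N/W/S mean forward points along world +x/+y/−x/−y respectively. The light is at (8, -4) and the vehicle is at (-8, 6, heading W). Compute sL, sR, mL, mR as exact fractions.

9/37 9/41 -9/37 -9/41

left sensor world pos  = (-9, 5); dL² = 370
right sensor world pos = (-9, 7); dR² = 410
sL = 90/370 = 9/37
sR = 90/410 = 9/41
mL = -1·sL + 0·sR = -9/37
mR = 0·sL + -1·sR = -9/41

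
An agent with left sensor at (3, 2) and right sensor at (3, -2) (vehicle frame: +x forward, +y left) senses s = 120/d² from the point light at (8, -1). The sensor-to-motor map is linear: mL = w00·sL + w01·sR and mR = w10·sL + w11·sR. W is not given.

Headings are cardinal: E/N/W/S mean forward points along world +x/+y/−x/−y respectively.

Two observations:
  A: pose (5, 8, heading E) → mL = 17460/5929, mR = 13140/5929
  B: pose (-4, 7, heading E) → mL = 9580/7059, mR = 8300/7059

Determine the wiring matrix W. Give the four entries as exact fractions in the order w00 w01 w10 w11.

obs A: pose=(5,8,E) → sL=120/121, sR=120/49, mL=17460/5929, mR=13140/5929
obs B: pose=(-4,7,E) → sL=120/181, sR=40/39, mL=9580/7059, mR=8300/7059
sensor matrix S = [[120/121, 120/49], [120/181, 40/39]]; det S = -8460800/13950937
solve [mL_A; mL_B] = S·[w00; w01] and [mR_A; mR_B] = S·[w10; w11]:
  w00 = 1/2, w01 = 1, w10 = 1, w11 = 1/2

1/2 1 1 1/2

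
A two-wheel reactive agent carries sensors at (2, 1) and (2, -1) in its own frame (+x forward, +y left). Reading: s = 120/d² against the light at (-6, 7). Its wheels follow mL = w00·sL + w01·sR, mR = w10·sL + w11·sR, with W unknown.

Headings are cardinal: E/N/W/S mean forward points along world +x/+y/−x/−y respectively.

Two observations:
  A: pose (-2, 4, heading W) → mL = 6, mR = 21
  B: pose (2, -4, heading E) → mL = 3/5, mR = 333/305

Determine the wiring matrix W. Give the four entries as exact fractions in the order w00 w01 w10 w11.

1 0 1 1

obs A: pose=(-2,4,W) → sL=6, sR=15, mL=6, mR=21
obs B: pose=(2,-4,E) → sL=3/5, sR=30/61, mL=3/5, mR=333/305
sensor matrix S = [[6, 15], [3/5, 30/61]]; det S = -369/61
solve [mL_A; mL_B] = S·[w00; w01] and [mR_A; mR_B] = S·[w10; w11]:
  w00 = 1, w01 = 0, w10 = 1, w11 = 1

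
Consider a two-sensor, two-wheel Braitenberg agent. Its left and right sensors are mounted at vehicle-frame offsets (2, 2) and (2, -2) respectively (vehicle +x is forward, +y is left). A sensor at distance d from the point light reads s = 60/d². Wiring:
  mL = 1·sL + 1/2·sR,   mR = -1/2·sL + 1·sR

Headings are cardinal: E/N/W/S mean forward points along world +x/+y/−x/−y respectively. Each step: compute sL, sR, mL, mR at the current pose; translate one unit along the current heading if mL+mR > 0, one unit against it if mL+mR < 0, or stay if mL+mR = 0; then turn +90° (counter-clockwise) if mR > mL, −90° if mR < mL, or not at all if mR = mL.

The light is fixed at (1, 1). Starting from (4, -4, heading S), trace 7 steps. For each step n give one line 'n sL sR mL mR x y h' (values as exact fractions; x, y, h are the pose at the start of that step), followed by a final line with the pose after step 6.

n=0: pose=(4,-4,S); sL=30/37, sR=6/5; mL=261/185, mR=147/185; mL+mR=408/185 → advance +1; mR−mL=-114/185 → turn -1·90°
n=1: pose=(4,-5,W); sL=12/13, sR=60/17; mL=594/221, mR=678/221; mL+mR=1272/221 → advance +1; mR−mL=84/221 → turn +1·90°
n=2: pose=(3,-5,S); sL=3/4, sR=15/16; mL=39/32, mR=9/16; mL+mR=57/32 → advance +1; mR−mL=-21/32 → turn -1·90°
n=3: pose=(3,-6,W); sL=20/27, sR=12/5; mL=262/135, mR=274/135; mL+mR=536/135 → advance +1; mR−mL=4/45 → turn +1·90°
n=4: pose=(2,-6,S); sL=2/3, sR=30/41; mL=127/123, mR=49/123; mL+mR=176/123 → advance +1; mR−mL=-26/41 → turn -1·90°
n=5: pose=(2,-7,W); sL=60/101, sR=60/37; mL=5250/3737, mR=4950/3737; mL+mR=10200/3737 → advance +1; mR−mL=-300/3737 → turn -1·90°
n=6: pose=(1,-7,N); sL=3/2, sR=3/2; mL=9/4, mR=3/4; mL+mR=3 → advance +1; mR−mL=-3/2 → turn -1·90°

0 30/37 6/5 261/185 147/185 4 -4 S
1 12/13 60/17 594/221 678/221 4 -5 W
2 3/4 15/16 39/32 9/16 3 -5 S
3 20/27 12/5 262/135 274/135 3 -6 W
4 2/3 30/41 127/123 49/123 2 -6 S
5 60/101 60/37 5250/3737 4950/3737 2 -7 W
6 3/2 3/2 9/4 3/4 1 -7 N
final 1 -6 E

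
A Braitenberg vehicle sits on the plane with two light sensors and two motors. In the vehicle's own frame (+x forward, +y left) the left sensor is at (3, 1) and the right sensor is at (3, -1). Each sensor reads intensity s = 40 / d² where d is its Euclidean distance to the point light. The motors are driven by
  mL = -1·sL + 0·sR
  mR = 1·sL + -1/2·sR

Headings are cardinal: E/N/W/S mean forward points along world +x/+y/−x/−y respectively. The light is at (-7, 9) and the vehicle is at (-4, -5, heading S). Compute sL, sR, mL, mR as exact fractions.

8/61 40/293 -8/61 1124/17873

left sensor world pos  = (-3, -8); dL² = 305
right sensor world pos = (-5, -8); dR² = 293
sL = 40/305 = 8/61
sR = 40/293 = 40/293
mL = -1·sL + 0·sR = -8/61
mR = 1·sL + -1/2·sR = 1124/17873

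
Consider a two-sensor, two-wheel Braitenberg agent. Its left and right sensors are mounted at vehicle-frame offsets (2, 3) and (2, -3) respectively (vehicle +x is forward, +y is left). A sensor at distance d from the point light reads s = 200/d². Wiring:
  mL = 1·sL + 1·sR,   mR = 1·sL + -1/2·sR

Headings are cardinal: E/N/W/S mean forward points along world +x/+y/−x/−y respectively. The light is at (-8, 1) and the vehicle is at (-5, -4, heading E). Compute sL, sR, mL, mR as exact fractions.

200/29 200/89 23600/2581 14900/2581

left sensor world pos  = (-3, -1); dL² = 29
right sensor world pos = (-3, -7); dR² = 89
sL = 200/29 = 200/29
sR = 200/89 = 200/89
mL = 1·sL + 1·sR = 23600/2581
mR = 1·sL + -1/2·sR = 14900/2581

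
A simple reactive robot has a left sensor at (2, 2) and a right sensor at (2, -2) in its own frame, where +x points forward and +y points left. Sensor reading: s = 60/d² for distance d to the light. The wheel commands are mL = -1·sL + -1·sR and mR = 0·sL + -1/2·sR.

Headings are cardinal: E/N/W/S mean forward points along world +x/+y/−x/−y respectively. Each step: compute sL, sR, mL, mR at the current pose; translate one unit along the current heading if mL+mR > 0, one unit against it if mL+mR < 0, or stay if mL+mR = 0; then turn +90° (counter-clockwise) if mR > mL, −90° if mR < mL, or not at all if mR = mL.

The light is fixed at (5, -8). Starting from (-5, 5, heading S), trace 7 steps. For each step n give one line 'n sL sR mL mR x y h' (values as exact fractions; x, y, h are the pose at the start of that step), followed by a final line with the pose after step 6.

0 12/37 12/53 -1080/1961 -6/53 -5 5 S
1 3/16 15/52 -99/208 -15/104 -5 6 E
2 12/85 60/337 -9144/28645 -30/337 -6 6 N
3 6/29 30/197 -2052/5713 -15/197 -6 5 W
4 12/37 12/53 -1080/1961 -6/53 -5 5 S
5 3/16 15/52 -99/208 -15/104 -5 6 E
6 12/85 60/337 -9144/28645 -30/337 -6 6 N
final -6 5 W

n=0: pose=(-5,5,S); sL=12/37, sR=12/53; mL=-1080/1961, mR=-6/53; mL+mR=-1302/1961 → advance -1; mR−mL=858/1961 → turn +1·90°
n=1: pose=(-5,6,E); sL=3/16, sR=15/52; mL=-99/208, mR=-15/104; mL+mR=-129/208 → advance -1; mR−mL=69/208 → turn +1·90°
n=2: pose=(-6,6,N); sL=12/85, sR=60/337; mL=-9144/28645, mR=-30/337; mL+mR=-11694/28645 → advance -1; mR−mL=6594/28645 → turn +1·90°
n=3: pose=(-6,5,W); sL=6/29, sR=30/197; mL=-2052/5713, mR=-15/197; mL+mR=-2487/5713 → advance -1; mR−mL=1617/5713 → turn +1·90°
n=4: pose=(-5,5,S); sL=12/37, sR=12/53; mL=-1080/1961, mR=-6/53; mL+mR=-1302/1961 → advance -1; mR−mL=858/1961 → turn +1·90°
n=5: pose=(-5,6,E); sL=3/16, sR=15/52; mL=-99/208, mR=-15/104; mL+mR=-129/208 → advance -1; mR−mL=69/208 → turn +1·90°
n=6: pose=(-6,6,N); sL=12/85, sR=60/337; mL=-9144/28645, mR=-30/337; mL+mR=-11694/28645 → advance -1; mR−mL=6594/28645 → turn +1·90°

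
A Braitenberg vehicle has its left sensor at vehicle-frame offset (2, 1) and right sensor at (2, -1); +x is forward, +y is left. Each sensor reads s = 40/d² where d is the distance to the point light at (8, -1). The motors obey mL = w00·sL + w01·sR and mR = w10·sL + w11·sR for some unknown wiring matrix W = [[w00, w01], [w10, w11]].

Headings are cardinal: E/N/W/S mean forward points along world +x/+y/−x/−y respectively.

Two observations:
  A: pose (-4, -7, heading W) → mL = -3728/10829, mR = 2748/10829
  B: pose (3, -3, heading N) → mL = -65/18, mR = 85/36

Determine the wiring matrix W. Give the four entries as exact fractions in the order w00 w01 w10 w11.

obs A: pose=(-4,-7,W) → sL=8/49, sR=40/221, mL=-3728/10829, mR=2748/10829
obs B: pose=(3,-3,N) → sL=10/9, sR=5/2, mL=-65/18, mR=85/36
sensor matrix S = [[8/49, 40/221], [10/9, 5/2]]; det S = 20180/97461
solve [mL_A; mL_B] = S·[w00; w01] and [mR_A; mR_B] = S·[w10; w11]:
  w00 = -1, w01 = -1, w10 = 1, w11 = 1/2

-1 -1 1 1/2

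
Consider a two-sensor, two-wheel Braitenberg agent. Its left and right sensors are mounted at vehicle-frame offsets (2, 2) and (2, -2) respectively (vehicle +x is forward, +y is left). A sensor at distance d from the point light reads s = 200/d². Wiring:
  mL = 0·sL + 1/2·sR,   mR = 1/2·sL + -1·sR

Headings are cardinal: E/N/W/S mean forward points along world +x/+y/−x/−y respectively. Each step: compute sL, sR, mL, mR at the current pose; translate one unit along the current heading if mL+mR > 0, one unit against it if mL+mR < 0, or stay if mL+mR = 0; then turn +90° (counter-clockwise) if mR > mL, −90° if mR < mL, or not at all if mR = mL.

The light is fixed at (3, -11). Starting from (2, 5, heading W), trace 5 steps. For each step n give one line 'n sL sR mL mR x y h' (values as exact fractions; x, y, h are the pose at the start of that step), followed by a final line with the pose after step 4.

n=0: pose=(2,5,W); sL=40/41, sR=200/333; mL=100/333, mR=-1540/13653; mL+mR=2560/13653 → advance +1; mR−mL=-1880/4551 → turn -1·90°
n=1: pose=(1,5,N); sL=10/17, sR=50/81; mL=25/81, mR=-445/1377; mL+mR=-20/1377 → advance -1; mR−mL=-290/459 → turn -1·90°
n=2: pose=(1,4,E); sL=200/289, sR=200/169; mL=100/169, mR=-40900/48841; mL+mR=-12000/48841 → advance -1; mR−mL=-69800/48841 → turn -1·90°
n=3: pose=(0,4,S); sL=20/17, sR=100/97; mL=50/97, mR=-730/1649; mL+mR=120/1649 → advance +1; mR−mL=-1580/1649 → turn -1·90°
n=4: pose=(0,3,W); sL=200/169, sR=200/281; mL=100/281, mR=-5700/47489; mL+mR=11200/47489 → advance +1; mR−mL=-22600/47489 → turn -1·90°

0 40/41 200/333 100/333 -1540/13653 2 5 W
1 10/17 50/81 25/81 -445/1377 1 5 N
2 200/289 200/169 100/169 -40900/48841 1 4 E
3 20/17 100/97 50/97 -730/1649 0 4 S
4 200/169 200/281 100/281 -5700/47489 0 3 W
final -1 3 N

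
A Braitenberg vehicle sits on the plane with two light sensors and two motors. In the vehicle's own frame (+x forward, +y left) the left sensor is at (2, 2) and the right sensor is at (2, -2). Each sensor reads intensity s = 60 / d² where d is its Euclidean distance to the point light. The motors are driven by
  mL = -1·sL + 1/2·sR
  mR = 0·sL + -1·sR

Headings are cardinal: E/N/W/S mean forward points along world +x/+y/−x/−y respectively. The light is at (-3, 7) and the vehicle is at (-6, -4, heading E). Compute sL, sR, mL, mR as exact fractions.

30/41 6/17 -387/697 -6/17

left sensor world pos  = (-4, -2); dL² = 82
right sensor world pos = (-4, -6); dR² = 170
sL = 60/82 = 30/41
sR = 60/170 = 6/17
mL = -1·sL + 1/2·sR = -387/697
mR = 0·sL + -1·sR = -6/17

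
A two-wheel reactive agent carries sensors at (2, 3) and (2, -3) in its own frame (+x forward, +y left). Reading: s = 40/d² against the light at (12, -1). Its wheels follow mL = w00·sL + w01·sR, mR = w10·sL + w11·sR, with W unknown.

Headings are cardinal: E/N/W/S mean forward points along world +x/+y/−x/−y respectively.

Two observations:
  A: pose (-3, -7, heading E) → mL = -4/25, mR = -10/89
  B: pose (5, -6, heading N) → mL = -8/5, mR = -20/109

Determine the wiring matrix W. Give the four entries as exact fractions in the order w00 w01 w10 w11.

obs A: pose=(-3,-7,E) → sL=20/89, sR=4/25, mL=-4/25, mR=-10/89
obs B: pose=(5,-6,N) → sL=40/109, sR=8/5, mL=-8/5, mR=-20/109
sensor matrix S = [[20/89, 4/25], [40/109, 8/5]]; det S = 14592/48505
solve [mL_A; mL_B] = S·[w00; w01] and [mR_A; mR_B] = S·[w10; w11]:
  w00 = 0, w01 = -1, w10 = -1/2, w11 = 0

0 -1 -1/2 0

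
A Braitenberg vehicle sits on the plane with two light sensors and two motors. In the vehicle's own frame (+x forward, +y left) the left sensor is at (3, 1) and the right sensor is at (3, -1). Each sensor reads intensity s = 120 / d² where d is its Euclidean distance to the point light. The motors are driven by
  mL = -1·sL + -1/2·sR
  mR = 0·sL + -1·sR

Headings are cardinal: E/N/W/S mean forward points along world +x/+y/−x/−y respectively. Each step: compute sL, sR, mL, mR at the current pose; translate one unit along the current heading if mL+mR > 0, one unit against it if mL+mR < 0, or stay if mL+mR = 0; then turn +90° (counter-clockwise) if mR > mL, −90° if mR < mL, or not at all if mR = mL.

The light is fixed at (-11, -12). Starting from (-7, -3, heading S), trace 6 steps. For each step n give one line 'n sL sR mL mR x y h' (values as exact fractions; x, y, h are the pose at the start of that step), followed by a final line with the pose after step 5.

n=0: pose=(-7,-3,S); sL=120/61, sR=8/3; mL=-604/183, mR=-8/3; mL+mR=-364/61 → advance -1; mR−mL=116/183 → turn +1·90°
n=1: pose=(-7,-2,E); sL=12/17, sR=12/13; mL=-258/221, mR=-12/13; mL+mR=-462/221 → advance -1; mR−mL=54/221 → turn +1·90°
n=2: pose=(-8,-2,N); sL=120/173, sR=24/37; mL=-6516/6401, mR=-24/37; mL+mR=-10668/6401 → advance -1; mR−mL=2364/6401 → turn +1·90°
n=3: pose=(-8,-3,W); sL=15/8, sR=6/5; mL=-99/40, mR=-6/5; mL+mR=-147/40 → advance -1; mR−mL=51/40 → turn +1·90°
n=4: pose=(-7,-3,S); sL=120/61, sR=8/3; mL=-604/183, mR=-8/3; mL+mR=-364/61 → advance -1; mR−mL=116/183 → turn +1·90°
n=5: pose=(-7,-2,E); sL=12/17, sR=12/13; mL=-258/221, mR=-12/13; mL+mR=-462/221 → advance -1; mR−mL=54/221 → turn +1·90°

0 120/61 8/3 -604/183 -8/3 -7 -3 S
1 12/17 12/13 -258/221 -12/13 -7 -2 E
2 120/173 24/37 -6516/6401 -24/37 -8 -2 N
3 15/8 6/5 -99/40 -6/5 -8 -3 W
4 120/61 8/3 -604/183 -8/3 -7 -3 S
5 12/17 12/13 -258/221 -12/13 -7 -2 E
final -8 -2 N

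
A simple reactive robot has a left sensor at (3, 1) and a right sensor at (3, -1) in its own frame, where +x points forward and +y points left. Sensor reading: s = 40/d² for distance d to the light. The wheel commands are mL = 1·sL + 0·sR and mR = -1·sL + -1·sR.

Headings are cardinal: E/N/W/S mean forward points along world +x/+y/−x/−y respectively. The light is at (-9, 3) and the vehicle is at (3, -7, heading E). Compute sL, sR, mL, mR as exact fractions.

left sensor world pos  = (6, -6); dL² = 306
right sensor world pos = (6, -8); dR² = 346
sL = 40/306 = 20/153
sR = 40/346 = 20/173
mL = 1·sL + 0·sR = 20/153
mR = -1·sL + -1·sR = -6520/26469

20/153 20/173 20/153 -6520/26469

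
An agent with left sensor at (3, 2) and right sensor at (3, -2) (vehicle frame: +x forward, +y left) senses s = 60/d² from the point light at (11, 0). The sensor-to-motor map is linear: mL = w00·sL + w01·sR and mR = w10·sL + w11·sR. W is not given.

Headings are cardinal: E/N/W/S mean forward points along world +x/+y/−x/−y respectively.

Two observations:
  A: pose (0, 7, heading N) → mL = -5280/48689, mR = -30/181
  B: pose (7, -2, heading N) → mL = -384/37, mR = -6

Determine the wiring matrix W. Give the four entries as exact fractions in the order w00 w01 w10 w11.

1 -1 0 -1/2

obs A: pose=(0,7,N) → sL=60/269, sR=60/181, mL=-5280/48689, mR=-30/181
obs B: pose=(7,-2,N) → sL=60/37, sR=12, mL=-384/37, mR=-6
sensor matrix S = [[60/269, 60/181], [60/37, 12]]; det S = 3853440/1801493
solve [mL_A; mL_B] = S·[w00; w01] and [mR_A; mR_B] = S·[w10; w11]:
  w00 = 1, w01 = -1, w10 = 0, w11 = -1/2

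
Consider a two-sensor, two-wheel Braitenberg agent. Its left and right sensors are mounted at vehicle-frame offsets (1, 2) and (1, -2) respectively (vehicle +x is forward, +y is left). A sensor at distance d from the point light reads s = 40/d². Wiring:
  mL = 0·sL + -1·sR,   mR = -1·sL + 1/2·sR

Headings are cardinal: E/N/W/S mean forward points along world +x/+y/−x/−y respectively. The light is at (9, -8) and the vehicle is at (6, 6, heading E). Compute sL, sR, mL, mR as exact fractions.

2/13 10/37 -10/37 -9/481

left sensor world pos  = (7, 8); dL² = 260
right sensor world pos = (7, 4); dR² = 148
sL = 40/260 = 2/13
sR = 40/148 = 10/37
mL = 0·sL + -1·sR = -10/37
mR = -1·sL + 1/2·sR = -9/481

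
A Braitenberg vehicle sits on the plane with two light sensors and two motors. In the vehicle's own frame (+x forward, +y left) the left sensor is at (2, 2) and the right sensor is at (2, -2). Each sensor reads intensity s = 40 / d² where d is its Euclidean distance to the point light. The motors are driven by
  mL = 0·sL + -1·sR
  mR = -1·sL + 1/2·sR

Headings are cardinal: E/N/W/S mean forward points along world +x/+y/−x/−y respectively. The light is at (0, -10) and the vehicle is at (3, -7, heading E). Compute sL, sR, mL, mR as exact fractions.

left sensor world pos  = (5, -5); dL² = 50
right sensor world pos = (5, -9); dR² = 26
sL = 40/50 = 4/5
sR = 40/26 = 20/13
mL = 0·sL + -1·sR = -20/13
mR = -1·sL + 1/2·sR = -2/65

4/5 20/13 -20/13 -2/65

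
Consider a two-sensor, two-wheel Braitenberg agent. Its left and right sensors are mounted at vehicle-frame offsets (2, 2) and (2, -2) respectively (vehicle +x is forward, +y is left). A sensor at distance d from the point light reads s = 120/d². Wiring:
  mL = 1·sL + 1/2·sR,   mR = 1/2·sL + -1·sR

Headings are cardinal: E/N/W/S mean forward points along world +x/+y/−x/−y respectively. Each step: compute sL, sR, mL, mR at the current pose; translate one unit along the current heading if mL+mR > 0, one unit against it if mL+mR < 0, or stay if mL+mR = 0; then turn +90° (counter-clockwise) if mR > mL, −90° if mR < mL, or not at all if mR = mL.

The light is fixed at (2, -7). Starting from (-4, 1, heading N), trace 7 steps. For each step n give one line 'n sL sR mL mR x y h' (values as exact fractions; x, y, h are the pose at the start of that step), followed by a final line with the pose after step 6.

0 30/41 30/29 1485/1189 -795/1189 -4 1 N
1 120/137 24/13 3204/1781 -2508/1781 -4 2 E
2 60/29 60/49 3810/1421 -270/1421 -3 2 S
3 24/17 120/149 4596/2533 -252/2533 -3 1 W
4 30/41 30/29 1485/1189 -795/1189 -4 1 N
5 120/137 24/13 3204/1781 -2508/1781 -4 2 E
6 60/29 60/49 3810/1421 -270/1421 -3 2 S
final -3 1 W

n=0: pose=(-4,1,N); sL=30/41, sR=30/29; mL=1485/1189, mR=-795/1189; mL+mR=690/1189 → advance +1; mR−mL=-2280/1189 → turn -1·90°
n=1: pose=(-4,2,E); sL=120/137, sR=24/13; mL=3204/1781, mR=-2508/1781; mL+mR=696/1781 → advance +1; mR−mL=-5712/1781 → turn -1·90°
n=2: pose=(-3,2,S); sL=60/29, sR=60/49; mL=3810/1421, mR=-270/1421; mL+mR=3540/1421 → advance +1; mR−mL=-4080/1421 → turn -1·90°
n=3: pose=(-3,1,W); sL=24/17, sR=120/149; mL=4596/2533, mR=-252/2533; mL+mR=4344/2533 → advance +1; mR−mL=-4848/2533 → turn -1·90°
n=4: pose=(-4,1,N); sL=30/41, sR=30/29; mL=1485/1189, mR=-795/1189; mL+mR=690/1189 → advance +1; mR−mL=-2280/1189 → turn -1·90°
n=5: pose=(-4,2,E); sL=120/137, sR=24/13; mL=3204/1781, mR=-2508/1781; mL+mR=696/1781 → advance +1; mR−mL=-5712/1781 → turn -1·90°
n=6: pose=(-3,2,S); sL=60/29, sR=60/49; mL=3810/1421, mR=-270/1421; mL+mR=3540/1421 → advance +1; mR−mL=-4080/1421 → turn -1·90°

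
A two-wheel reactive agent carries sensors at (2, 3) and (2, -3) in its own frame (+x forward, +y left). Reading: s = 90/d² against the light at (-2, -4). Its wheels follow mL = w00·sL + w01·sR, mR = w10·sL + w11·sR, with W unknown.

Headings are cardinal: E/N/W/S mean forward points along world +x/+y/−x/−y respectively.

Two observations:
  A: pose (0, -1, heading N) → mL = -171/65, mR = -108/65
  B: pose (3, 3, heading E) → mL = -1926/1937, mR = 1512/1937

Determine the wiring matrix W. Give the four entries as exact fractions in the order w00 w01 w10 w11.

-1/2 -1/2 -1 1

obs A: pose=(0,-1,N) → sL=45/13, sR=9/5, mL=-171/65, mR=-108/65
obs B: pose=(3,3,E) → sL=90/149, sR=18/13, mL=-1926/1937, mR=1512/1937
sensor matrix S = [[45/13, 9/5], [90/149, 18/13]]; det S = 93312/25181
solve [mL_A; mL_B] = S·[w00; w01] and [mR_A; mR_B] = S·[w10; w11]:
  w00 = -1/2, w01 = -1/2, w10 = -1, w11 = 1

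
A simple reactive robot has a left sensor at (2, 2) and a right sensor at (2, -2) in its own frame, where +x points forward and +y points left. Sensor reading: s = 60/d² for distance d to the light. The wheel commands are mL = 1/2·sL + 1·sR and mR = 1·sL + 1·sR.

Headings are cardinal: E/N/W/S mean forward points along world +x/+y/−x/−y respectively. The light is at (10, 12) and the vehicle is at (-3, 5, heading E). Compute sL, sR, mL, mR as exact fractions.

left sensor world pos  = (-1, 7); dL² = 146
right sensor world pos = (-1, 3); dR² = 202
sL = 60/146 = 30/73
sR = 60/202 = 30/101
mL = 1/2·sL + 1·sR = 3705/7373
mR = 1·sL + 1·sR = 5220/7373

30/73 30/101 3705/7373 5220/7373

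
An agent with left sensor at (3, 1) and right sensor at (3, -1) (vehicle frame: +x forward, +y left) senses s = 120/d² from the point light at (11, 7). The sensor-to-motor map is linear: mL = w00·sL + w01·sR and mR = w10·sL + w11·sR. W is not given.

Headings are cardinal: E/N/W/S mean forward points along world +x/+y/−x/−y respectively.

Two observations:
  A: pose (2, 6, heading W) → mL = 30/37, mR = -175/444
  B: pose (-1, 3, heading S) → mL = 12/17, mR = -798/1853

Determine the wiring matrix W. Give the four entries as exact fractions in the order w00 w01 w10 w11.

obs A: pose=(2,6,W) → sL=30/37, sR=5/6, mL=30/37, mR=-175/444
obs B: pose=(-1,3,S) → sL=12/17, sR=60/109, mL=12/17, mR=-798/1853
sensor matrix S = [[30/37, 5/6], [12/17, 60/109]]; det S = -9730/68561
solve [mL_A; mL_B] = S·[w00; w01] and [mR_A; mR_B] = S·[w10; w11]:
  w00 = 1, w01 = 0, w10 = -1, w11 = 1/2

1 0 -1 1/2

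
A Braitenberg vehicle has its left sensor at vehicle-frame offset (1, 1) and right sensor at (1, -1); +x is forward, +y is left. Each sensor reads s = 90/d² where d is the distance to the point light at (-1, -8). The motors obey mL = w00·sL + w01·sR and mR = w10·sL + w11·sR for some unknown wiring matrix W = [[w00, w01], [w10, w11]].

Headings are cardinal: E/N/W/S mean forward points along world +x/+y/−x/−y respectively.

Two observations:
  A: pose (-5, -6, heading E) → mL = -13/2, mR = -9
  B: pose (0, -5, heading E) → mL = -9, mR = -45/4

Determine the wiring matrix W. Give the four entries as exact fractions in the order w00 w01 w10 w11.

obs A: pose=(-5,-6,E) → sL=5, sR=9, mL=-13/2, mR=-9
obs B: pose=(0,-5,E) → sL=9/2, sR=45/4, mL=-9, mR=-45/4
sensor matrix S = [[5, 9], [9/2, 45/4]]; det S = 63/4
solve [mL_A; mL_B] = S·[w00; w01] and [mR_A; mR_B] = S·[w10; w11]:
  w00 = 1/2, w01 = -1, w10 = 0, w11 = -1

1/2 -1 0 -1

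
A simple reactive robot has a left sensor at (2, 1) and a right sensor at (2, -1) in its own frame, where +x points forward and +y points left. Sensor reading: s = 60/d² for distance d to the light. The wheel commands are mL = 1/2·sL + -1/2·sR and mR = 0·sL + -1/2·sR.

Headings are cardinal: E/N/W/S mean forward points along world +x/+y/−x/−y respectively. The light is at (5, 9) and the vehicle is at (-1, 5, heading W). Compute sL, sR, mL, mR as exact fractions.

60/89 60/73 -480/6497 -30/73

left sensor world pos  = (-3, 4); dL² = 89
right sensor world pos = (-3, 6); dR² = 73
sL = 60/89 = 60/89
sR = 60/73 = 60/73
mL = 1/2·sL + -1/2·sR = -480/6497
mR = 0·sL + -1/2·sR = -30/73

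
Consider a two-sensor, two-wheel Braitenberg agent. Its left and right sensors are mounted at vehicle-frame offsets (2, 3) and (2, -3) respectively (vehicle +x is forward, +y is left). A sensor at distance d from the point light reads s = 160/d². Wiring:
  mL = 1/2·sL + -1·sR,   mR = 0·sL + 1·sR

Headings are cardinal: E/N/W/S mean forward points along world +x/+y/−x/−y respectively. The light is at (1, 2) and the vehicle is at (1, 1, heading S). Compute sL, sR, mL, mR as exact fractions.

left sensor world pos  = (4, -1); dL² = 18
right sensor world pos = (-2, -1); dR² = 18
sL = 160/18 = 80/9
sR = 160/18 = 80/9
mL = 1/2·sL + -1·sR = -40/9
mR = 0·sL + 1·sR = 80/9

80/9 80/9 -40/9 80/9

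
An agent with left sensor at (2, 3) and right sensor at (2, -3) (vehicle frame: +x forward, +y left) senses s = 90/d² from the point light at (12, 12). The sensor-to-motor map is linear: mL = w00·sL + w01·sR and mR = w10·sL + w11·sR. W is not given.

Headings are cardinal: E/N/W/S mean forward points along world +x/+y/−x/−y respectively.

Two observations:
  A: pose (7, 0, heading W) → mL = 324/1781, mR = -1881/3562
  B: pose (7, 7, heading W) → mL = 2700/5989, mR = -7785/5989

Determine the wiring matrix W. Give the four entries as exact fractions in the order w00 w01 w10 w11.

obs A: pose=(7,0,W) → sL=45/137, sR=9/13, mL=324/1781, mR=-1881/3562
obs B: pose=(7,7,W) → sL=90/113, sR=90/53, mL=2700/5989, mR=-7785/5989
sensor matrix S = [[45/137, 9/13], [90/113, 90/53]]; det S = 68040/10666409
solve [mL_A; mL_B] = S·[w00; w01] and [mR_A; mR_B] = S·[w10; w11]:
  w00 = -1/2, w01 = 1/2, w10 = 1/2, w11 = -1

-1/2 1/2 1/2 -1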